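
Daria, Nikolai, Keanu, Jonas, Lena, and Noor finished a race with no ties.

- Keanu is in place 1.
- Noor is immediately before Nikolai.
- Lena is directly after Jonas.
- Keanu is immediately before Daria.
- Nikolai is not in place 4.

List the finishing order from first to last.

Keanu, Daria, Jonas, Lena, Noor, Nikolai

From clue 1: Keanu → place 1.
From clues 1–2: Nikolai is in {3,4,5,6}.
From clues 1–3: Daria is in {2,4,6}.
From clues 1–4: Daria → place 2.
From clues 1–5: Jonas → place 3, Lena → place 4, Noor → place 5, Nikolai → place 6.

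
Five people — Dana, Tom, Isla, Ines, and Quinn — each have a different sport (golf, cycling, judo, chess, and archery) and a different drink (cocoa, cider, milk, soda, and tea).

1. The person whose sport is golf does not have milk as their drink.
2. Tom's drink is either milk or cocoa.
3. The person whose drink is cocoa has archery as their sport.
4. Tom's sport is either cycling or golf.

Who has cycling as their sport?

Tom

With clues 1–4, Dana, Ines, Isla, and Quinn are impossible for the one with sport cycling.
That leaves Tom.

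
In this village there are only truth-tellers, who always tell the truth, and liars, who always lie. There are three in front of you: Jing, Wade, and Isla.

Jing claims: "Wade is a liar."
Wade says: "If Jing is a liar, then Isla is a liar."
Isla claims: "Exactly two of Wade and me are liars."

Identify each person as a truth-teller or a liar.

Consider Jing. Suppose Jing is a truth-teller.
Then no assignment of the remaining roles makes every statement match its speaker's type — contradiction.
So Jing is a liar.
Consider Wade. Suppose Wade is a liar.
Then Jing's statement comes out true, contradicting Jing being a liar.
So Wade is a truth-teller.
With that fixed, Isla's statement is false, so Isla is a liar.

Jing: liar, Wade: truth-teller, Isla: liar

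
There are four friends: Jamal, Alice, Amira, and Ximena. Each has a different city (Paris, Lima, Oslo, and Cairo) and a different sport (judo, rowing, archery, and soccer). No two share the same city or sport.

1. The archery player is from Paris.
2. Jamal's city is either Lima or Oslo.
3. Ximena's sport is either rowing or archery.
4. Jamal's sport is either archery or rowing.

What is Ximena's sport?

With clues 1–3, judo and soccer are impossible for Ximena's sport.
With clues 1–4, rowing is impossible for Ximena's sport.
That leaves archery.

archery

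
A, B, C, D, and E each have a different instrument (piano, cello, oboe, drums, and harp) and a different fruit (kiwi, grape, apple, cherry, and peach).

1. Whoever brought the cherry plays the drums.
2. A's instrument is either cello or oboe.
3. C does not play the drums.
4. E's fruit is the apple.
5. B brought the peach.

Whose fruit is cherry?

D

With clues 1–2, A is impossible for the one with fruit cherry.
With clues 1–3, C is impossible for the one with fruit cherry.
With clues 1–4, E is impossible for the one with fruit cherry.
With clues 1–5, B is impossible for the one with fruit cherry.
That leaves D.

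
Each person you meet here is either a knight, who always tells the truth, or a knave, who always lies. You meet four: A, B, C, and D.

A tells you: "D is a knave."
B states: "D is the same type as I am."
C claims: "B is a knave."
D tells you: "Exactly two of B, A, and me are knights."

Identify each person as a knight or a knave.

A: knave, B: knight, C: knave, D: knight

Consider A. Suppose A is a knight.
Then no assignment of the remaining roles makes every statement match its speaker's type — contradiction.
So A is a knave.
Consider B. Suppose B is a knave.
Then no assignment of the remaining roles makes every statement match its speaker's type — contradiction.
So B is a knight.
With that fixed, C's statement is false, so C is a knave.
Consider D. Suppose D is a knave.
Then A's statement comes out true, contradicting A being a knave.
So D is a knight.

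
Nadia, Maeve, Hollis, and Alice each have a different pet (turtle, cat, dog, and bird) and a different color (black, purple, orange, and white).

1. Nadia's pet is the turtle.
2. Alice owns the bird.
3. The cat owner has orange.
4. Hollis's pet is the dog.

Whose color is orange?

With clues 1–3, Alice and Nadia are impossible for the one with color orange.
With clues 1–4, Hollis is impossible for the one with color orange.
That leaves Maeve.

Maeve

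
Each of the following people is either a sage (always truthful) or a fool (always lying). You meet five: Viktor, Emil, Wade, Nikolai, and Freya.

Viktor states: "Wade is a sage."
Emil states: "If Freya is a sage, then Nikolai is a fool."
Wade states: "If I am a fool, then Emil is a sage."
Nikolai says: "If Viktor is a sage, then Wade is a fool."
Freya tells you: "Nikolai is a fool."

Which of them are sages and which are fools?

Consider Viktor. Suppose Viktor is a fool.
Then no assignment of the remaining roles makes every statement match its speaker's type — contradiction.
So Viktor is a sage.
Consider Emil. Suppose Emil is a fool.
Then no assignment of the remaining roles makes every statement match its speaker's type — contradiction.
So Emil is a sage.
With that fixed, Wade's statement is true, so Wade is a sage.
With that fixed, Nikolai's statement is false, so Nikolai is a fool.
With that fixed, Freya's statement is true, so Freya is a sage.

Viktor: sage, Emil: sage, Wade: sage, Nikolai: fool, Freya: sage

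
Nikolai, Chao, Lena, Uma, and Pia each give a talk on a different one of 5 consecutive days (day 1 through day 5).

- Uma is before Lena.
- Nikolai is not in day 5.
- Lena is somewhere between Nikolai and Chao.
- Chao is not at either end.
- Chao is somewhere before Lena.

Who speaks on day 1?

With clue 1, Lena is ruled out for day 1.
With clues 1–4, Chao and Pia are ruled out for day 1.
With clues 1–5, Nikolai is ruled out for day 1.
So day 1 is Uma.

Uma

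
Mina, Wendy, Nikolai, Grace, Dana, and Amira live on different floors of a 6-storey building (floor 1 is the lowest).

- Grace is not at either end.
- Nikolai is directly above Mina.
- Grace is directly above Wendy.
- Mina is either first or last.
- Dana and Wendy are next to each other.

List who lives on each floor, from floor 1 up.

Mina, Nikolai, Dana, Wendy, Grace, Amira

From clue 1: Grace is in {2,3,4,5}.
From clues 1–3: Wendy is in {1,2,3,4}.
From clues 1–4: Mina → floor 1, Nikolai → floor 2.
From clues 1–5: Dana → floor 3, Wendy → floor 4, Grace → floor 5, Amira → floor 6.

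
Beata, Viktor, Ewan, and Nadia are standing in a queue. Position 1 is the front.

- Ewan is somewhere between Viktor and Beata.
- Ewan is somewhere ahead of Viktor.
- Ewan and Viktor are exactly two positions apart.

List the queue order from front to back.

From clue 1: Ewan is in {2,3}.
From clues 1–2: Beata is in {1,2}.
From clues 1–3: Beata → position 1, Ewan → position 2, Nadia → position 3, Viktor → position 4.

Beata, Ewan, Nadia, Viktor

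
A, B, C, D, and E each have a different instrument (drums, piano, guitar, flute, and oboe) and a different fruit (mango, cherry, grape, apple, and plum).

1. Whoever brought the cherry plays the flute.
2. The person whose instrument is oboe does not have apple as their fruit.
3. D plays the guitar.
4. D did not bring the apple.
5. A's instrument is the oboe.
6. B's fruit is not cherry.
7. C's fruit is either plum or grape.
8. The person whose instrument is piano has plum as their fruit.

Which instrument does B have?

drums

With clues 1–3, guitar is impossible for B's instrument.
With clues 1–5, oboe is impossible for B's instrument.
With clues 1–6, flute is impossible for B's instrument.
With clues 1–8, piano is impossible for B's instrument.
That leaves drums.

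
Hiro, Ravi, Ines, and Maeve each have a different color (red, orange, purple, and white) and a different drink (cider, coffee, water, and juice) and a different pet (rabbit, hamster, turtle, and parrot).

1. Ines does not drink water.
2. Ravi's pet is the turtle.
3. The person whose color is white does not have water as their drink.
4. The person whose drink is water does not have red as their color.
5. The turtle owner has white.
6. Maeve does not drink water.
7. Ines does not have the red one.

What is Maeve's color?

With clues 1–5, white is impossible for Maeve's color.
With clues 1–7, orange and purple are impossible for Maeve's color.
That leaves red.

red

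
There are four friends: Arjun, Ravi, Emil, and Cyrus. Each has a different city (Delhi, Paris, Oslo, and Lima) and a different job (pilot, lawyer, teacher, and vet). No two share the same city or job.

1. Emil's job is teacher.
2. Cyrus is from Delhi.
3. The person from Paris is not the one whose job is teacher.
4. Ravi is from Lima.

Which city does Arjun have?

With clues 1–2, Delhi is impossible for Arjun's city.
With clues 1–4, Lima and Oslo are impossible for Arjun's city.
That leaves Paris.

Paris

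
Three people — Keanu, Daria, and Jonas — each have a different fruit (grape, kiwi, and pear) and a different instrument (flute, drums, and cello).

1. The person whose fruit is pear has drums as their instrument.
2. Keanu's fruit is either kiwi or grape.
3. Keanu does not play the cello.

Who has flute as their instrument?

With clues 1–3, Daria and Jonas are impossible for the one with instrument flute.
That leaves Keanu.

Keanu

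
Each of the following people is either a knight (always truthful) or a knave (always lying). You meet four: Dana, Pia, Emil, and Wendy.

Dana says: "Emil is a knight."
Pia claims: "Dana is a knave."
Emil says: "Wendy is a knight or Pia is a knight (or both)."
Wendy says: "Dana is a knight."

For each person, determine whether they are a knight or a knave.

Consider Dana. Suppose Dana is a knave.
Then no assignment of the remaining roles makes every statement match its speaker's type — contradiction.
So Dana is a knight.
With that fixed, Pia's statement is false, so Pia is a knave.
With that fixed, Wendy's statement is true, so Wendy is a knight.
With that fixed, Emil's statement is true, so Emil is a knight.

Dana: knight, Pia: knave, Emil: knight, Wendy: knight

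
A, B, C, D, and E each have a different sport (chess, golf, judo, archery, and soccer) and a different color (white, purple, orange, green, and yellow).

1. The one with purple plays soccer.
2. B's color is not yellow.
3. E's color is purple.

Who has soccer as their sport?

E

With clues 1–3, A, B, C, and D are impossible for the one with sport soccer.
That leaves E.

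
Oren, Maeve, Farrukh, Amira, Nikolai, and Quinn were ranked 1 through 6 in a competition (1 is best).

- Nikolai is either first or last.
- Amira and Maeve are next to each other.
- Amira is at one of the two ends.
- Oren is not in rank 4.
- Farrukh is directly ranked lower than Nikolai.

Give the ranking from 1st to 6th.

Nikolai, Farrukh, Oren, Quinn, Maeve, Amira

From clue 1: Nikolai is in {1,6}.
From clues 1–3: Maeve is in {2,5}.
From clues 1–5: Nikolai → rank 1, Farrukh → rank 2, Oren → rank 3, Quinn → rank 4, Maeve → rank 5, Amira → rank 6.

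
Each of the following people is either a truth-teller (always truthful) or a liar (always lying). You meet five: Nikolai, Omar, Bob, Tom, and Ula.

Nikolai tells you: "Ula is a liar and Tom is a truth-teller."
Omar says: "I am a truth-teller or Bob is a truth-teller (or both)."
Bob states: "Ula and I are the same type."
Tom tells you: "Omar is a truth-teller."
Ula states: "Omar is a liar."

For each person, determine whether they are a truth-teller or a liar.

Nikolai: liar, Omar: liar, Bob: liar, Tom: liar, Ula: truth-teller

Consider Nikolai. Suppose Nikolai is a truth-teller.
Then no assignment of the remaining roles makes every statement match its speaker's type — contradiction.
So Nikolai is a liar.
Consider Omar. Suppose Omar is a truth-teller.
Then no assignment of the remaining roles makes every statement match its speaker's type — contradiction.
So Omar is a liar.
With that fixed, Tom's statement is false, so Tom is a liar.
With that fixed, Ula's statement is true, so Ula is a truth-teller.
Consider Bob. Suppose Bob is a truth-teller.
Then Omar's statement comes out true, contradicting Omar being a liar.
So Bob is a liar.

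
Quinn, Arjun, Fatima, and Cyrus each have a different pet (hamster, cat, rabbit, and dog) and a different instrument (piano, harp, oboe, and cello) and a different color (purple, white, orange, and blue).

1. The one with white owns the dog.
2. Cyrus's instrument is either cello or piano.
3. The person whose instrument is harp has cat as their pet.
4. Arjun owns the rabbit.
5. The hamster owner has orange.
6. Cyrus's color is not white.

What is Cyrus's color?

With clues 1–5, blue and purple are impossible for Cyrus's color.
With clues 1–6, white is impossible for Cyrus's color.
That leaves orange.

orange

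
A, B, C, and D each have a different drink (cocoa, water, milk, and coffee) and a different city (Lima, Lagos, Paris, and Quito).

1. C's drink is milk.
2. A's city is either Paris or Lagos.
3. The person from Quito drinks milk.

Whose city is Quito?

With clues 1–2, A is impossible for the one with city Quito.
With clues 1–3, B and D are impossible for the one with city Quito.
That leaves C.

C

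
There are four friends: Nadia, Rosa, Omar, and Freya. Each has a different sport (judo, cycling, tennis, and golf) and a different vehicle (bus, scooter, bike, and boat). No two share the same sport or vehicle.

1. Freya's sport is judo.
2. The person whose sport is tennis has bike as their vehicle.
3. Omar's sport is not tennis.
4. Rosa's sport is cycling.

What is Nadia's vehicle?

bike

With clues 1–4, boat, bus, and scooter are impossible for Nadia's vehicle.
That leaves bike.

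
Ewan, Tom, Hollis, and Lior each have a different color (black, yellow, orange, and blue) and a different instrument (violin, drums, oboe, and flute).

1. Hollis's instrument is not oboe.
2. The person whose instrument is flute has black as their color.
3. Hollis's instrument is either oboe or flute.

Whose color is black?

Hollis

With clues 1–3, Ewan, Lior, and Tom are impossible for the one with color black.
That leaves Hollis.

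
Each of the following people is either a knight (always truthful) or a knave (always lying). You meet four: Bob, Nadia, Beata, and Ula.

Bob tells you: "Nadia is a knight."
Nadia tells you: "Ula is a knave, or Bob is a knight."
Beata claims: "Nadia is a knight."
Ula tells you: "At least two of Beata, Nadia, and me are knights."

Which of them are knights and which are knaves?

Bob: knight, Nadia: knight, Beata: knight, Ula: knight

Consider Bob. Suppose Bob is a knave.
Then no assignment of the remaining roles makes every statement match its speaker's type — contradiction.
So Bob is a knight.
With that fixed, Nadia's statement is true, so Nadia is a knight.
With that fixed, Beata's statement is true, so Beata is a knight.
With that fixed, Ula's statement is true, so Ula is a knight.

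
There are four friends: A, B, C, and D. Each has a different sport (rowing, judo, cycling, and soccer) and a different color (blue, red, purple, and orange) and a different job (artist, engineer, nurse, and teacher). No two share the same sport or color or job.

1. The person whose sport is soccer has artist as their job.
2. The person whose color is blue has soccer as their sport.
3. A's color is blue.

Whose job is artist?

With clues 1–3, B, C, and D are impossible for the one with job artist.
That leaves A.

A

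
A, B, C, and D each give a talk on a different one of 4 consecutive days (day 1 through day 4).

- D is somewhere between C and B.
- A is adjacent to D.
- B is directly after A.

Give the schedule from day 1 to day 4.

From clue 1: D is in {2,3}.
From clues 1–2: A is in {2,3}.
From clues 1–3: C → day 1, D → day 2, A → day 3, B → day 4.

C, D, A, B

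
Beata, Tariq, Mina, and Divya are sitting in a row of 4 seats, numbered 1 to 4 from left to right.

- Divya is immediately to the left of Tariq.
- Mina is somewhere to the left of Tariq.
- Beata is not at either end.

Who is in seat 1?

Mina

With clue 1, Tariq is ruled out for seat 1.
With clues 1–2, Divya is ruled out for seat 1.
With clues 1–3, Beata is ruled out for seat 1.
So seat 1 is Mina.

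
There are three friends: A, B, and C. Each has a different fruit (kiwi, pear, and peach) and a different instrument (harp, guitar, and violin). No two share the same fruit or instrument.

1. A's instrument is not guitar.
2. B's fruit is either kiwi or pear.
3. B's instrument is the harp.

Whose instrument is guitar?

C

Clue 1 rules out A for the one with instrument guitar.
With clues 1–3, B is impossible for the one with instrument guitar.
That leaves C.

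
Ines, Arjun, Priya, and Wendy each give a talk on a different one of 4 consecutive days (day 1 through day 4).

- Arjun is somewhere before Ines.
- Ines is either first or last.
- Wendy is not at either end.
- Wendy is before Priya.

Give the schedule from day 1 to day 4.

From clue 1: Ines is in {2,3,4}.
From clues 1–2: Ines → day 4.
From clues 1–3: Wendy is in {2,3}.
From clues 1–4: Arjun → day 1, Wendy → day 2, Priya → day 3.

Arjun, Wendy, Priya, Ines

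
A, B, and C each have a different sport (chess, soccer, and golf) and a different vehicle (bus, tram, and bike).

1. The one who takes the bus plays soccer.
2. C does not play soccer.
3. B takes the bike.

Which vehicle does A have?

With clues 1–3, bike and tram are impossible for A's vehicle.
That leaves bus.

bus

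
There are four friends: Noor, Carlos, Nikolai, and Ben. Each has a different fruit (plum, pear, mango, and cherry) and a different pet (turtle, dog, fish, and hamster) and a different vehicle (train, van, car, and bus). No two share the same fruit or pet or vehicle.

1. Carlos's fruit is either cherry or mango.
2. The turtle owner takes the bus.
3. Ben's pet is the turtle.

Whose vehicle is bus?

With clues 1–3, Carlos, Nikolai, and Noor are impossible for the one with vehicle bus.
That leaves Ben.

Ben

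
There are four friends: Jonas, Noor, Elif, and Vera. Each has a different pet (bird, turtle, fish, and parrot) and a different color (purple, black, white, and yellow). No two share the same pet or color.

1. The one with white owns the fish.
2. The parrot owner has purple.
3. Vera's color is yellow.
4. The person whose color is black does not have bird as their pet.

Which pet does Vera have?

bird

With clues 1–3, fish and parrot are impossible for Vera's pet.
With clues 1–4, turtle is impossible for Vera's pet.
That leaves bird.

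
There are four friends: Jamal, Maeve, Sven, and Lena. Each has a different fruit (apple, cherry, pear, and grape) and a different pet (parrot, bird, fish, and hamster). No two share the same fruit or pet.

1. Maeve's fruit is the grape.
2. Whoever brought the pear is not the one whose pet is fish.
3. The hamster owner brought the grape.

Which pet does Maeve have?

With clues 1–3, bird, fish, and parrot are impossible for Maeve's pet.
That leaves hamster.

hamster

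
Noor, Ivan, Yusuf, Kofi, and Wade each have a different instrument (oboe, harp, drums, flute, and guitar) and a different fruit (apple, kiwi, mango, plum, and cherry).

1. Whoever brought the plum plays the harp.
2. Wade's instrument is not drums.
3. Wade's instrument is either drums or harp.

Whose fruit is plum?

Wade

With clues 1–3, Ivan, Kofi, Noor, and Yusuf are impossible for the one with fruit plum.
That leaves Wade.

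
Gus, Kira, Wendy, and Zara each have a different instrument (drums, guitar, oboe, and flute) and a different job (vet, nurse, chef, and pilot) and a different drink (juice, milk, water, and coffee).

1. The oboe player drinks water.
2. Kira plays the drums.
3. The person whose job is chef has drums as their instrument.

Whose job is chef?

With clues 1–3, Gus, Wendy, and Zara are impossible for the one with job chef.
That leaves Kira.

Kira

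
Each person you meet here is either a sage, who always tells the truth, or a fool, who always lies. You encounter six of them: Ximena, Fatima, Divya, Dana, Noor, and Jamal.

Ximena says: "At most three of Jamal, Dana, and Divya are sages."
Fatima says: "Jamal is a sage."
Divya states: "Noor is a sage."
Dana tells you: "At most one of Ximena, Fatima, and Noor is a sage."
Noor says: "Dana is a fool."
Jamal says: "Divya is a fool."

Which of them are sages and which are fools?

Regardless of anyone's role, Ximena's statement is true, so Ximena is a sage.
Consider Fatima. Suppose Fatima is a sage.
Then no assignment of the remaining roles makes every statement match its speaker's type — contradiction.
So Fatima is a fool.
Consider Divya. Suppose Divya is a fool.
Then no assignment of the remaining roles makes every statement match its speaker's type — contradiction.
So Divya is a sage.
With that fixed, Jamal's statement is false, so Jamal is a fool.
Consider Dana. Suppose Dana is a sage.
Then no assignment of the remaining roles makes every statement match its speaker's type — contradiction.
So Dana is a fool.
With that fixed, Noor's statement is true, so Noor is a sage.

Ximena: sage, Fatima: fool, Divya: sage, Dana: fool, Noor: sage, Jamal: fool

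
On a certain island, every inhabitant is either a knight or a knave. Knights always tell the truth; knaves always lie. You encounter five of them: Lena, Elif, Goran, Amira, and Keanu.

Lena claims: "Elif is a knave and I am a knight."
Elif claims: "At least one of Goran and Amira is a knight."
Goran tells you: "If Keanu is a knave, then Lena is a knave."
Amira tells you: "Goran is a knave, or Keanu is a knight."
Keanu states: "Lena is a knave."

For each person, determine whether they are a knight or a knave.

Lena: knave, Elif: knight, Goran: knight, Amira: knight, Keanu: knight

Consider Lena. Suppose Lena is a knight.
Then no assignment of the remaining roles makes every statement match its speaker's type — contradiction.
So Lena is a knave.
With that fixed, Goran's statement is true, so Goran is a knight.
With that fixed, Keanu's statement is true, so Keanu is a knight.
With that fixed, Elif's statement is true, so Elif is a knight.
With that fixed, Amira's statement is true, so Amira is a knight.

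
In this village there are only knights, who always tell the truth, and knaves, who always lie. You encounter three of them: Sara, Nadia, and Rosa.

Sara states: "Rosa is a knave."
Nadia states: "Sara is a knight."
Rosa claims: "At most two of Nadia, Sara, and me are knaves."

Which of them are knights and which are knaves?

Consider Sara. Suppose Sara is a knight.
Then no assignment of the remaining roles makes every statement match its speaker's type — contradiction.
So Sara is a knave.
With that fixed, Nadia's statement is false, so Nadia is a knave.
Consider Rosa. Suppose Rosa is a knave.
Then Sara's statement comes out true, contradicting Sara being a knave.
So Rosa is a knight.

Sara: knave, Nadia: knave, Rosa: knight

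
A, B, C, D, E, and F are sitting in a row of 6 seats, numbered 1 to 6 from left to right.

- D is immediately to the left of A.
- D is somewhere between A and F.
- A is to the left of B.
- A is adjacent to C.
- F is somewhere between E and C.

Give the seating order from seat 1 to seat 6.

E, F, D, A, C, B

From clue 1: A is in {2,3,4,5,6}.
From clues 1–2: A is in {3,4,5,6}.
From clues 1–3: A is in {3,4,5}.
From clues 1–4: A is in {3,4}.
From clues 1–5: E → seat 1, F → seat 2, D → seat 3, A → seat 4, C → seat 5, B → seat 6.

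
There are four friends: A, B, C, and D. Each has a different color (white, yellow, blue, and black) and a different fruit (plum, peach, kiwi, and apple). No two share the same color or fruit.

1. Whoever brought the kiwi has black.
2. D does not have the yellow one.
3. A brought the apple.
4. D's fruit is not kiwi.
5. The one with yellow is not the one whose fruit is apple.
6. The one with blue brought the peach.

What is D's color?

With clues 1–2, yellow is impossible for D's color.
With clues 1–4, black is impossible for D's color.
With clues 1–6, white is impossible for D's color.
That leaves blue.

blue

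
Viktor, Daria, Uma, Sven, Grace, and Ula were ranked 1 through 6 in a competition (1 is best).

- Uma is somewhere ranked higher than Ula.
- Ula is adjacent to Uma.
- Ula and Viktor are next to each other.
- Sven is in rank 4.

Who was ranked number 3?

With clues 1–4, Daria, Grace, Sven, Ula, and Uma are ruled out for rank 3.
So rank 3 is Viktor.

Viktor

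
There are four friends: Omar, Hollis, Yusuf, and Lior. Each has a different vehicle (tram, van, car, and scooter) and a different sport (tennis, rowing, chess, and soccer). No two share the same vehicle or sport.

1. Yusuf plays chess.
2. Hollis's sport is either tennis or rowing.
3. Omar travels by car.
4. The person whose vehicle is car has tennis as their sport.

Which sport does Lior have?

soccer

Clue 1 rules out chess for Lior's sport.
With clues 1–4, rowing and tennis are impossible for Lior's sport.
That leaves soccer.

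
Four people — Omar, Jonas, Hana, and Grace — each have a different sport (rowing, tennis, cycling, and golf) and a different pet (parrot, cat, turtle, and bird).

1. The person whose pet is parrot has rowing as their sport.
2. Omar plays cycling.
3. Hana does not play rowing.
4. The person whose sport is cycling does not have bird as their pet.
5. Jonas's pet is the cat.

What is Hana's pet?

bird

With clues 1–3, parrot is impossible for Hana's pet.
With clues 1–5, cat and turtle are impossible for Hana's pet.
That leaves bird.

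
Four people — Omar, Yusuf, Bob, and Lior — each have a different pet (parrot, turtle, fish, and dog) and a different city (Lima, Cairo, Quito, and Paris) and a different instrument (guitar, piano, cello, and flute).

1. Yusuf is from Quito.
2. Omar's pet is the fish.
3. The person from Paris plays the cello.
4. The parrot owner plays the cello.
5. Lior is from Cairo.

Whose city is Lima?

Omar

Clue 1 rules out Yusuf for the one with city Lima.
With clues 1–5, Bob and Lior are impossible for the one with city Lima.
That leaves Omar.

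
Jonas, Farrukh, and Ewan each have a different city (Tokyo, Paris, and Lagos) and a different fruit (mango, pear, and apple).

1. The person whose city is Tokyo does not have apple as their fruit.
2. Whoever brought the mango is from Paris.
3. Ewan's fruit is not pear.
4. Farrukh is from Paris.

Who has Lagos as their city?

Ewan

With clues 1–4, Farrukh and Jonas are impossible for the one with city Lagos.
That leaves Ewan.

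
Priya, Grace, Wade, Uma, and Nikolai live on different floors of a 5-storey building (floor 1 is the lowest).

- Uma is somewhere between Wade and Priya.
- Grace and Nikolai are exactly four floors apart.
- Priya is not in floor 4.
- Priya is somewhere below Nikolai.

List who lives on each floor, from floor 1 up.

Grace, Priya, Uma, Wade, Nikolai

From clue 1: Uma is in {2,3,4}.
From clues 1–2: Uma → floor 3.
From clues 1–3: Priya → floor 2, Wade → floor 4.
From clues 1–4: Grace → floor 1, Nikolai → floor 5.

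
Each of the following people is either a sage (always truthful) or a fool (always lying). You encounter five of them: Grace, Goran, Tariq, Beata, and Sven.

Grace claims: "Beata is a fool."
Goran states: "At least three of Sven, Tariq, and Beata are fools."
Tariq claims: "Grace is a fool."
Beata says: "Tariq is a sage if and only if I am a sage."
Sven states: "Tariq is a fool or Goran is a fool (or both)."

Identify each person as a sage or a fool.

Consider Grace. Suppose Grace is a sage.
Then no assignment of the remaining roles makes every statement match its speaker's type — contradiction.
So Grace is a fool.
With that fixed, Tariq's statement is true, so Tariq is a sage.
With that fixed, Goran's statement is false, so Goran is a fool.
With that fixed, Sven's statement is true, so Sven is a sage.
Consider Beata. Suppose Beata is a fool.
Then Grace's statement comes out true, contradicting Grace being a fool.
So Beata is a sage.

Grace: fool, Goran: fool, Tariq: sage, Beata: sage, Sven: sage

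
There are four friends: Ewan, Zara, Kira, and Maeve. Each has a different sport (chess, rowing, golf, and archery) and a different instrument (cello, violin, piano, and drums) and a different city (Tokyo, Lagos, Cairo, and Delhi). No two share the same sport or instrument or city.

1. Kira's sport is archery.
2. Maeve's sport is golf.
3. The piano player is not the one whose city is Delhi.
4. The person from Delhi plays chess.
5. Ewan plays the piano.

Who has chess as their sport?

Clue 1 rules out Kira for the one with sport chess.
With clues 1–2, Maeve is impossible for the one with sport chess.
With clues 1–5, Ewan is impossible for the one with sport chess.
That leaves Zara.

Zara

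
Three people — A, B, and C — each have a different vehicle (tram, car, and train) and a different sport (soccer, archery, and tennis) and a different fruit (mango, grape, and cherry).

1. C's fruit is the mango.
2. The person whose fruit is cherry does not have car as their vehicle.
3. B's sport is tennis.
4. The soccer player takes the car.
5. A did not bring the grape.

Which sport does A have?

With clues 1–3, tennis is impossible for A's sport.
With clues 1–5, soccer is impossible for A's sport.
That leaves archery.

archery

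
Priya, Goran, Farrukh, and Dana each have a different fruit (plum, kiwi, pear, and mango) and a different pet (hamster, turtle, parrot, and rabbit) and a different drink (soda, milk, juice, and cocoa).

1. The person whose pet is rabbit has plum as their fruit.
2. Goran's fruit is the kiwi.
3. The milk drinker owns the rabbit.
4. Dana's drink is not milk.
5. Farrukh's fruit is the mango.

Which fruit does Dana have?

pear

With clues 1–2, kiwi is impossible for Dana's fruit.
With clues 1–4, plum is impossible for Dana's fruit.
With clues 1–5, mango is impossible for Dana's fruit.
That leaves pear.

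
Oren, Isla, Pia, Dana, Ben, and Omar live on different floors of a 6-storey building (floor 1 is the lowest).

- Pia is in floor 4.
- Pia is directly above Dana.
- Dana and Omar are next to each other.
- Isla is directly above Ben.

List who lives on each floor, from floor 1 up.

From clue 1: Pia → floor 4.
From clues 1–2: Dana → floor 3.
From clues 1–3: Omar → floor 2.
From clues 1–4: Oren → floor 1, Ben → floor 5, Isla → floor 6.

Oren, Omar, Dana, Pia, Ben, Isla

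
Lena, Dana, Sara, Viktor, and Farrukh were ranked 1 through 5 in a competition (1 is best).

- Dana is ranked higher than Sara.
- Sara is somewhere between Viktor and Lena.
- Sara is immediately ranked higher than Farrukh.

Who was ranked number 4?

Farrukh

With clues 1–2, Dana is ruled out for rank 4.
With clues 1–3, Lena, Sara, and Viktor are ruled out for rank 4.
So rank 4 is Farrukh.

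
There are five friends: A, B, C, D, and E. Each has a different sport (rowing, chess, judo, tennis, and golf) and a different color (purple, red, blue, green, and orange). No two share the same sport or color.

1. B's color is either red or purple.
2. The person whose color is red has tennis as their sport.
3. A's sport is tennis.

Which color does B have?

purple

Clue 1 rules out blue, green, and orange for B's color.
With clues 1–3, red is impossible for B's color.
That leaves purple.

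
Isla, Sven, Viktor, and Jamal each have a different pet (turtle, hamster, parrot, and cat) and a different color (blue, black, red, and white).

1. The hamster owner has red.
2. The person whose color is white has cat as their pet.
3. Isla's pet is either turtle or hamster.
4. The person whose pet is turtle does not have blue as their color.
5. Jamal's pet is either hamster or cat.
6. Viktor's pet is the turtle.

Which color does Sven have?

blue

With clues 1–6, black, red, and white are impossible for Sven's color.
That leaves blue.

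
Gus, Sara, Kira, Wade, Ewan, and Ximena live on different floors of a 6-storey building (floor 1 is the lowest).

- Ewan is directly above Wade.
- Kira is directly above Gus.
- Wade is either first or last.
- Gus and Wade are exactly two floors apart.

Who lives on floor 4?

Kira

With clues 1–3, Ewan and Wade are ruled out for floor 4.
With clues 1–4, Gus, Sara, and Ximena are ruled out for floor 4.
So floor 4 is Kira.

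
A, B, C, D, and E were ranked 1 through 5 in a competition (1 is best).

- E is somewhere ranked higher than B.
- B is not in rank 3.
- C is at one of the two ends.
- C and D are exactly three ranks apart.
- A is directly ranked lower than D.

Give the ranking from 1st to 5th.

From clue 1: B is in {2,3,4,5}.
From clues 1–2: B is in {2,4,5}.
From clues 1–3: C is in {1,5}.
From clues 1–4: B is in {4,5}.
From clues 1–5: E → rank 1, D → rank 2, A → rank 3, B → rank 4, C → rank 5.

E, D, A, B, C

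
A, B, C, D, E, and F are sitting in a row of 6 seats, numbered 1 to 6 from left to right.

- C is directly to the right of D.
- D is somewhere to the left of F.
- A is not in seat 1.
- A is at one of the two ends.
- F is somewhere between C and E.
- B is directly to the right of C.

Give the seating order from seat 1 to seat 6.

D, C, B, F, E, A

From clue 1: C is in {2,3,4,5,6}.
From clues 1–2: C is in {2,3,4,5}.
From clues 1–4: A → seat 6.
From clues 1–5: C is in {2,3}.
From clues 1–6: D → seat 1, C → seat 2, B → seat 3, F → seat 4, E → seat 5.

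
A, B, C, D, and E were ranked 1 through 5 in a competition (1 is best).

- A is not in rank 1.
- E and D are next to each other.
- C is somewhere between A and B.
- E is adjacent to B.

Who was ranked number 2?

With clues 1–3, A and B are ruled out for rank 2.
With clues 1–4, C and D are ruled out for rank 2.
So rank 2 is E.

E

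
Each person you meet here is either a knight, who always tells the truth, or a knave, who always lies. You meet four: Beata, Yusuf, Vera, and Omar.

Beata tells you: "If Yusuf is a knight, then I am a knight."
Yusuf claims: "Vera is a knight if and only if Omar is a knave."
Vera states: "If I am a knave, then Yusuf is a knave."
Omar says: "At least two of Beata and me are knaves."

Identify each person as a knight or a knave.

Consider Beata. Suppose Beata is a knave.
Then whichever role Omar has, Omar's statement has the wrong truth value — contradiction.
So Beata is a knight.
With that fixed, Omar's statement is false, so Omar is a knave.
Consider Yusuf. Suppose Yusuf is a knave.
Then no assignment of the remaining roles makes every statement match its speaker's type — contradiction.
So Yusuf is a knight.
Consider Vera. Suppose Vera is a knave.
Then Yusuf's statement comes out false, contradicting Yusuf being a knight.
So Vera is a knight.

Beata: knight, Yusuf: knight, Vera: knight, Omar: knave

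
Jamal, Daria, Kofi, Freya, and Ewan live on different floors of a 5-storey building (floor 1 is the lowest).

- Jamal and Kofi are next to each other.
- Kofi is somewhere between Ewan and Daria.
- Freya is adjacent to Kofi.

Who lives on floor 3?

Kofi

With clues 1–2, Daria, Ewan, and Freya are ruled out for floor 3.
With clues 1–3, Jamal is ruled out for floor 3.
So floor 3 is Kofi.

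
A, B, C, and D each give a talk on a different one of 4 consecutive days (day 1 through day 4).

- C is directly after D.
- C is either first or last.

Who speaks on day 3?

D

With clues 1–2, A, B, and C are ruled out for day 3.
So day 3 is D.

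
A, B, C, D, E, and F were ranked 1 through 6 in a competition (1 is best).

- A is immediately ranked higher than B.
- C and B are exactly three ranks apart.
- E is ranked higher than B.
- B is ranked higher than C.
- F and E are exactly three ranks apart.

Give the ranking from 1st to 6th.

E, A, B, F, D, C

From clue 1: A is in {1,2,3,4,5}.
From clues 1–3: A is in {2,3,4,5}.
From clues 1–4: E → rank 1, A → rank 2, B → rank 3, C → rank 6.
From clues 1–5: F → rank 4, D → rank 5.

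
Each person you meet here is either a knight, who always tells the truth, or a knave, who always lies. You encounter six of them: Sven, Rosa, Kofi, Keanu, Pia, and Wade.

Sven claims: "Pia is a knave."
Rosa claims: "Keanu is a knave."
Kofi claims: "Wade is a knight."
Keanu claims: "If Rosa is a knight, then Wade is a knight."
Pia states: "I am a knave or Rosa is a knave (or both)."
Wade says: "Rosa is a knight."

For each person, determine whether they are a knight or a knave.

Consider Sven. Suppose Sven is a knight.
Then no assignment of the remaining roles makes every statement match its speaker's type — contradiction.
So Sven is a knave.
Consider Rosa. Suppose Rosa is a knight.
Then whichever role Pia has, Pia's statement has the wrong truth value — contradiction.
So Rosa is a knave.
With that fixed, Keanu's statement is true, so Keanu is a knight.
With that fixed, Pia's statement is true, so Pia is a knight.
With that fixed, Wade's statement is false, so Wade is a knave.
With that fixed, Kofi's statement is false, so Kofi is a knave.

Sven: knave, Rosa: knave, Kofi: knave, Keanu: knight, Pia: knight, Wade: knave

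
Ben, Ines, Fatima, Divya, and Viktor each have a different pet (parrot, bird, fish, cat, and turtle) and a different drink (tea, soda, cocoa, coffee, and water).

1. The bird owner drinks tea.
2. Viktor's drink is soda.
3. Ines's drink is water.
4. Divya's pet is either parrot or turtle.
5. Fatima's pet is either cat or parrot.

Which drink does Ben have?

With clues 1–2, soda is impossible for Ben's drink.
With clues 1–3, water is impossible for Ben's drink.
With clues 1–5, cocoa and coffee are impossible for Ben's drink.
That leaves tea.

tea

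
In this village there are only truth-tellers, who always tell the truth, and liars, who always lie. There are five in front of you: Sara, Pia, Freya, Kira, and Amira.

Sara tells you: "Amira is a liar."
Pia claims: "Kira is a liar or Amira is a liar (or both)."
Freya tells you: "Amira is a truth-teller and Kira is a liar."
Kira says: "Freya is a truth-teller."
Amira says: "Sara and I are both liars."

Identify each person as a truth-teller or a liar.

Consider Sara. Suppose Sara is a liar.
Then whichever role Amira has, Amira's statement has the wrong truth value — contradiction.
So Sara is a truth-teller.
With that fixed, Amira's statement is false, so Amira is a liar.
With that fixed, Pia's statement is true, so Pia is a truth-teller.
With that fixed, Freya's statement is false, so Freya is a liar.
With that fixed, Kira's statement is false, so Kira is a liar.

Sara: truth-teller, Pia: truth-teller, Freya: liar, Kira: liar, Amira: liar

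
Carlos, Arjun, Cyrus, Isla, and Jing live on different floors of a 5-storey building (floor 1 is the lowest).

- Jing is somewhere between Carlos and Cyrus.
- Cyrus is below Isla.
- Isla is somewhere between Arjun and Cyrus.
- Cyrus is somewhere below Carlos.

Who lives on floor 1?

With clue 1, Jing is ruled out for floor 1.
With clues 1–2, Isla is ruled out for floor 1.
With clues 1–3, Arjun is ruled out for floor 1.
With clues 1–4, Carlos is ruled out for floor 1.
So floor 1 is Cyrus.

Cyrus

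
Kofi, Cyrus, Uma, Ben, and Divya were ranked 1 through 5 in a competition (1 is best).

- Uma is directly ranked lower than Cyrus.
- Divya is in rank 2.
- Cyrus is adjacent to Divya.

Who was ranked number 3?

Cyrus

With clues 1–2, Divya and Uma are ruled out for rank 3.
With clues 1–3, Ben and Kofi are ruled out for rank 3.
So rank 3 is Cyrus.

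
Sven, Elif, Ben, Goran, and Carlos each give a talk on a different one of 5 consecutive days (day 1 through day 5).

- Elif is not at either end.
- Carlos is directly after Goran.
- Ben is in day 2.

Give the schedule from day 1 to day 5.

From clue 1: Elif is in {2,3,4}.
From clues 1–3: Sven → day 1, Ben → day 2, Elif → day 3, Goran → day 4, Carlos → day 5.

Sven, Ben, Elif, Goran, Carlos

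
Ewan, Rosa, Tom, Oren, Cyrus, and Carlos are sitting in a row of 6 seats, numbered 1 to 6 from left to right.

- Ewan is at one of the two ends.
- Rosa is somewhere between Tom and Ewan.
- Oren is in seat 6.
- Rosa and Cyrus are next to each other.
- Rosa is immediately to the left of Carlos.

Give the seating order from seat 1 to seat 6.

Ewan, Cyrus, Rosa, Carlos, Tom, Oren

From clue 1: Ewan is in {1,6}.
From clues 1–3: Ewan → seat 1, Oren → seat 6.
From clues 1–4: Tom is in {4,5}.
From clues 1–5: Cyrus → seat 2, Rosa → seat 3, Carlos → seat 4, Tom → seat 5.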